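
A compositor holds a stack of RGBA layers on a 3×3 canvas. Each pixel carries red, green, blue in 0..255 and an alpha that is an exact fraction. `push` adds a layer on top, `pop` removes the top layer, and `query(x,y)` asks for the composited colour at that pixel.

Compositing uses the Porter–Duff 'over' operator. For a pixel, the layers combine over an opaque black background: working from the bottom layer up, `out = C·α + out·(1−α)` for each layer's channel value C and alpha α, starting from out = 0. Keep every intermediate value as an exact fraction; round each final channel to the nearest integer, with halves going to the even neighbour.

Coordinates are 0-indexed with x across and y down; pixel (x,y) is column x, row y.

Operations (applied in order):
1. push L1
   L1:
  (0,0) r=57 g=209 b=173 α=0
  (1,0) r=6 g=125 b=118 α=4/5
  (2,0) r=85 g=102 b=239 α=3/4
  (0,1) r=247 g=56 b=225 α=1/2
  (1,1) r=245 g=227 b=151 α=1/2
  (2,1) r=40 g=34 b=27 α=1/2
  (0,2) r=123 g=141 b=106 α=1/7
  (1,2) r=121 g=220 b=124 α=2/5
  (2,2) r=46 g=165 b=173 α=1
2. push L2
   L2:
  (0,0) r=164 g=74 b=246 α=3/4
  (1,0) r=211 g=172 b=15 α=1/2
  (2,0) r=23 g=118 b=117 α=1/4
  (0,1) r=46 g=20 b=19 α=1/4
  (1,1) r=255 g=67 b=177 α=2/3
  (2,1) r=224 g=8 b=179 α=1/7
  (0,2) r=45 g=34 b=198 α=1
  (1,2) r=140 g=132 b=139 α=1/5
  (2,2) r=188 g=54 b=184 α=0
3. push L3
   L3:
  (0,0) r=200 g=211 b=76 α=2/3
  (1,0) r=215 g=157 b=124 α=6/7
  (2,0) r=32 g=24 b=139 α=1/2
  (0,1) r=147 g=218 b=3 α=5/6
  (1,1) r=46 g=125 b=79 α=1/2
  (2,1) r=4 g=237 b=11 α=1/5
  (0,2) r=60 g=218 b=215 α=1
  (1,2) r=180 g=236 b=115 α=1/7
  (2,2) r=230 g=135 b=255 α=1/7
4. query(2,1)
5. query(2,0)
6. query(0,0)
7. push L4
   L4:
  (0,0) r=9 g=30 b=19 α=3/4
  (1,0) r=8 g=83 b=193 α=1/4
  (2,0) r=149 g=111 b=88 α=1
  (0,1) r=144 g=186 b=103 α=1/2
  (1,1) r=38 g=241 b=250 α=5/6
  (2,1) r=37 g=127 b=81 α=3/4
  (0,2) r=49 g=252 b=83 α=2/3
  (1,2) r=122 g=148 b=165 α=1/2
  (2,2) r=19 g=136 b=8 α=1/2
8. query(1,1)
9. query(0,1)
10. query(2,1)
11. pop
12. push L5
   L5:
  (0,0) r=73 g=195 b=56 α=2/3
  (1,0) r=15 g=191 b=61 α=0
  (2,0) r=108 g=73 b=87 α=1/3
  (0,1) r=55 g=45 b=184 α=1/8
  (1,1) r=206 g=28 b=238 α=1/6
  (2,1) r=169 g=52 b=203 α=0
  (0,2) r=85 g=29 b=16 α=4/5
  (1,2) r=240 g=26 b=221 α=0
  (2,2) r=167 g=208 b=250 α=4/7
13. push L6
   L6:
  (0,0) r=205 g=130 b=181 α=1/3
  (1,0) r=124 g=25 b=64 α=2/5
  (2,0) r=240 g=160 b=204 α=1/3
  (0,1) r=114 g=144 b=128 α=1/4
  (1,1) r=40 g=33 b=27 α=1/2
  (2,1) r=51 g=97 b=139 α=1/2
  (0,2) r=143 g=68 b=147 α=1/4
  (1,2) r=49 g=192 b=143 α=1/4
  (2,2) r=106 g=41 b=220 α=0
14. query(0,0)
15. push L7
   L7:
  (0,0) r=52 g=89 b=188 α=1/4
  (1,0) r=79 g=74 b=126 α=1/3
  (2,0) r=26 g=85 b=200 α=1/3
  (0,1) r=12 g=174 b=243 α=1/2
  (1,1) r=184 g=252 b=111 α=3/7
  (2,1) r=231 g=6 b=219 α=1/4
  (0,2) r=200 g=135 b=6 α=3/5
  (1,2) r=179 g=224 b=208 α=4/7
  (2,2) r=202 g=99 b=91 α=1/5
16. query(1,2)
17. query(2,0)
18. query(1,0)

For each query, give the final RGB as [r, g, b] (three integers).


at x=2,y=1 over L1,L2,L3:
+L1 (α=1/2) → [20, 17, 27/2]
+L2 (α=1/7) → [344/7, 110/7, 260/7]
+L3 (α=1/5) → [1404/35, 2099/35, 1117/35]
rounded: [40, 60, 32]

at x=2,y=0 over L1,L2,L3:
L1 α=3/4: [255/4, 153/2, 717/4]
L2 α=1/4: [857/16, 695/8, 2619/16]
L3 α=1/2: [1369/32, 887/16, 4843/32]
rounded: [43, 55, 151]

query (0,0) [L1,L2,L3] — begin 0,0,0
+L1 (α=0) → [0, 0, 0]
+L2 (α=3/4) → [123, 111/2, 369/2]
+L3 (α=2/3) → [523/3, 955/6, 673/6]
rounded: [174, 159, 112]

at x=1,y=1 over L1,L2,L3,L4:
L1 α=1/2: [245/2, 227/2, 151/2]
L2 α=2/3: [1265/6, 165/2, 859/6]
L3 α=1/2: [1541/12, 415/4, 1333/12]
L4 α=5/6: [3821/72, 1745/8, 16333/72]
rounded: [53, 218, 227]

at x=0,y=1 over L1,L2,L3,L4:
+L1 (α=1/2) → [247/2, 28, 225/2]
+L2 (α=1/4) → [833/8, 26, 713/8]
+L3 (α=5/6) → [6713/48, 186, 833/48]
+L4 (α=1/2) → [13625/96, 186, 5777/96]
→ [142, 186, 60]

query (2,1) [L1,L2,L3,L4] — begin 0,0,0
after L1 α=1/2: [20, 17, 27/2]
after L2 α=1/7: [344/7, 110/7, 260/7]
after L3 α=1/5: [1404/35, 2099/35, 1117/35]
after L4 α=3/4: [5289/140, 7717/70, 4811/70]
→ [38, 110, 69]

at x=0,y=0 over L1,L2,L3,L5,L6:
+L1 (α=0) → [0, 0, 0]
+L2 (α=3/4) → [123, 111/2, 369/2]
+L3 (α=2/3) → [523/3, 955/6, 673/6]
+L5 (α=2/3) → [961/9, 3295/18, 1345/18]
+L6 (α=1/3) → [3767/27, 4465/27, 2974/27]
rounded: [140, 165, 110]

at x=1,y=2 over L1,L2,L3,L5,L6,L7:
+L1 (α=2/5) → [242/5, 88, 248/5]
+L2 (α=1/5) → [1668/25, 484/5, 1687/25]
+L3 (α=1/7) → [14508/175, 4084/35, 12997/175]
+L5 (α=0) → [14508/175, 4084/35, 12997/175]
+L6 (α=1/4) → [52099/700, 4743/35, 16004/175]
+L7 (α=4/7) → [657497/4900, 45589/245, 193612/1225]
→ [134, 186, 158]

(2,0) stack=L1,L2,L3,L5,L6,L7; from [0,0,0]:
+L1 (α=3/4) → [255/4, 153/2, 717/4]
+L2 (α=1/4) → [857/16, 695/8, 2619/16]
+L3 (α=1/2) → [1369/32, 887/16, 4843/32]
+L5 (α=1/3) → [3097/48, 1471/24, 6235/48]
+L6 (α=1/3) → [8857/72, 3391/36, 11131/72]
+L7 (α=1/3) → [9793/108, 4921/54, 18331/108]
→ [91, 91, 170]

at x=1,y=0 over L1,L2,L3,L5,L6,L7:
after L1 α=4/5: [24/5, 100, 472/5]
after L2 α=1/2: [1079/10, 136, 547/10]
after L3 α=6/7: [1997/10, 154, 1141/10]
after L5 α=0: [1997/10, 154, 1141/10]
after L6 α=2/5: [8471/50, 512/5, 4703/50]
after L7 α=1/3: [3482/25, 1394/15, 7853/75]
= [139, 93, 105]


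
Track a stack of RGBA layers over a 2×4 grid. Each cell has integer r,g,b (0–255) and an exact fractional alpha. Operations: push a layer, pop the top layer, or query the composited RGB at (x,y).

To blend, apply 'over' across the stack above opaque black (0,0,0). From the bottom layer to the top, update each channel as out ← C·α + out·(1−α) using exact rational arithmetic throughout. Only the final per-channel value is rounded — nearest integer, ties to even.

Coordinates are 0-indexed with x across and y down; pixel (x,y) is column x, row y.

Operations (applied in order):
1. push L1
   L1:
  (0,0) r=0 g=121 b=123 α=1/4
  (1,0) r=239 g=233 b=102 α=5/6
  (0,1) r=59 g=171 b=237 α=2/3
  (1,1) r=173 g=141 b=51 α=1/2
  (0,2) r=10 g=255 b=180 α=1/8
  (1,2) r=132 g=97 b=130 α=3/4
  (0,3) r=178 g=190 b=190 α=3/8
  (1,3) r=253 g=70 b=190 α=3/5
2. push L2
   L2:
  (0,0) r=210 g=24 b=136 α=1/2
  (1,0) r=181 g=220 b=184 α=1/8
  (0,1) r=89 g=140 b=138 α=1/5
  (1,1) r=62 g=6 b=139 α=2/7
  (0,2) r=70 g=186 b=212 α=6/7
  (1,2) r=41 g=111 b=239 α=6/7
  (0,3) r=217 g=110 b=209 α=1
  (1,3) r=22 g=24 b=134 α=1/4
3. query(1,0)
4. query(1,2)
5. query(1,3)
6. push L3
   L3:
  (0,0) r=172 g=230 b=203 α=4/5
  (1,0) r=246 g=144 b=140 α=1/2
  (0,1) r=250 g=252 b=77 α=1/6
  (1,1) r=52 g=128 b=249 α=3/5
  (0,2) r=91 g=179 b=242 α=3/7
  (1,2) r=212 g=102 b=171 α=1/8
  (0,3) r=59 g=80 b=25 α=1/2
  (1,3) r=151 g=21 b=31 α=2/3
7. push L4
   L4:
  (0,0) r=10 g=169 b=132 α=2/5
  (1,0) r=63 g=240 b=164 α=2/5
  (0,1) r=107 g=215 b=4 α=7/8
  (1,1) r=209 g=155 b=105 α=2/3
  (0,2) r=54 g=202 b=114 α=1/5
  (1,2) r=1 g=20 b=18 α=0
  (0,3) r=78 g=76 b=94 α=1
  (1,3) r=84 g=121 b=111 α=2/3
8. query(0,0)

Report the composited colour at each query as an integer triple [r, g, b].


(1,0) stack=L1,L2; from [0,0,0]:
+L1 (α=5/6) → [1195/6, 1165/6, 85]
+L2 (α=1/8) → [9451/48, 9475/48, 779/8]
rounded: [197, 197, 97]

(1,2) stack=L1,L2; from [0,0,0]:
after L1 α=3/4: [99, 291/4, 195/2]
after L2 α=6/7: [345/7, 2955/28, 3063/14]
rounded: [49, 106, 219]

(1,3) stack=L1,L2; from [0,0,0]:
L1 α=3/5: [759/5, 42, 114]
L2 α=1/4: [2387/20, 75/2, 119]
→ [119, 38, 119]

at x=0,y=0 over L1,L2,L3,L4:
L1 α=1/4: [0, 121/4, 123/4]
L2 α=1/2: [105, 217/8, 667/8]
L3 α=4/5: [793/5, 7577/40, 7163/40]
L4 α=2/5: [2479/25, 36251/200, 32049/200]
= [99, 181, 160]


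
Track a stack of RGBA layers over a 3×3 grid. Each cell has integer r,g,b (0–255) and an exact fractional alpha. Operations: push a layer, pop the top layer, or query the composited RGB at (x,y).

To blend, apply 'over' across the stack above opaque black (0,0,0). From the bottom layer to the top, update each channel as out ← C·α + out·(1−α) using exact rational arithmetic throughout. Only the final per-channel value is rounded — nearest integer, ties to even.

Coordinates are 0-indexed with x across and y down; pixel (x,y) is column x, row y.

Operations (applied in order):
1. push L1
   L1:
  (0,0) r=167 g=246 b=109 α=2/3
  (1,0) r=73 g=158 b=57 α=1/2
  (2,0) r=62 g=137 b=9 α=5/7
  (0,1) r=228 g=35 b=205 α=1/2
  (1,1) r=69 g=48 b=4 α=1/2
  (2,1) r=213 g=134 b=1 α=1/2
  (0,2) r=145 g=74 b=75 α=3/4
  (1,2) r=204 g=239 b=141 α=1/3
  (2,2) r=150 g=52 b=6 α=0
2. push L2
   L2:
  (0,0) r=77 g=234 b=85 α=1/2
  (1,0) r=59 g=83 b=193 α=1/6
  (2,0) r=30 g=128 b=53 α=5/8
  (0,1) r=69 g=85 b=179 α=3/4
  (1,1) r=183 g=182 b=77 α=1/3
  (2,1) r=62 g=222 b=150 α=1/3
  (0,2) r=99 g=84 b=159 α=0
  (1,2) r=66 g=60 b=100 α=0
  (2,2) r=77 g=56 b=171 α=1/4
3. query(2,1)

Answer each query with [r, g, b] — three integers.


(2,1) stack=L1,L2; from [0,0,0]:
after L1 α=1/2: [213/2, 67, 1/2]
after L2 α=1/3: [275/3, 356/3, 151/3]
rounded: [92, 119, 50]


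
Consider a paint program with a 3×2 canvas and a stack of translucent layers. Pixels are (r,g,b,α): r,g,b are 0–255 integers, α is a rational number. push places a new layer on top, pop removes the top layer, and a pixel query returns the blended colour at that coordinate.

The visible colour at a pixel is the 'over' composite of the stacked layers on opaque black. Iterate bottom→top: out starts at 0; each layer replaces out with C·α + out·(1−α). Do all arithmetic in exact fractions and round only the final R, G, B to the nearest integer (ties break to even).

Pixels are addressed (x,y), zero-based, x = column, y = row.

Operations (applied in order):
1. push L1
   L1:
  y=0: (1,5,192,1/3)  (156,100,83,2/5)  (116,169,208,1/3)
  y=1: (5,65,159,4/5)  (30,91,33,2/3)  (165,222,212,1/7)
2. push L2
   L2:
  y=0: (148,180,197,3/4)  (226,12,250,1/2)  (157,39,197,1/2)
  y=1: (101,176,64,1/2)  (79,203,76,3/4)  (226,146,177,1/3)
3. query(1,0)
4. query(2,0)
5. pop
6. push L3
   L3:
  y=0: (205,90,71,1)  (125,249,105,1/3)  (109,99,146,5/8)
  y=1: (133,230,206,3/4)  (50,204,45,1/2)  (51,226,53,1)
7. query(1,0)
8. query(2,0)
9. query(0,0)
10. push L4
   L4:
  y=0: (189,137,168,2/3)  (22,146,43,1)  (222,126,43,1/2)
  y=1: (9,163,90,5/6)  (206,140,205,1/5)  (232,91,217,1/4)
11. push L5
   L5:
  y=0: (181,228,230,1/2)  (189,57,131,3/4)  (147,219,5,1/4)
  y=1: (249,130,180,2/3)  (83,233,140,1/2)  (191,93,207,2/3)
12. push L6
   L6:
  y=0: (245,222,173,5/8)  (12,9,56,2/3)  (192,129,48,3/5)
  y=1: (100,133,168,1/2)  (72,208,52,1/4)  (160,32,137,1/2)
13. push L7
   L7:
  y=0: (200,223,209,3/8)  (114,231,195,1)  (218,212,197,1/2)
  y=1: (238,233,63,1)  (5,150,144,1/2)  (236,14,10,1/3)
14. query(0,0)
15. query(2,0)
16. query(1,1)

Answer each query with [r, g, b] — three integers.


at x=1,y=0 over L1,L2:
after L1 α=2/5: [312/5, 40, 166/5]
after L2 α=1/2: [721/5, 26, 708/5]
rounded: [144, 26, 142]

query (2,0) [L1,L2] — begin 0,0,0
after L1 α=1/3: [116/3, 169/3, 208/3]
after L2 α=1/2: [587/6, 143/3, 799/6]
→ [98, 48, 133]

query (1,0) [L1,L3] — begin 0,0,0
L1 α=2/5: [312/5, 40, 166/5]
L3 α=1/3: [1249/15, 329/3, 857/15]
rounded: [83, 110, 57]

(2,0) stack=L1,L3; from [0,0,0]:
L1 α=1/3: [116/3, 169/3, 208/3]
L3 α=5/8: [661/8, 83, 469/4]
= [83, 83, 117]

(0,0) stack=L1,L3; from [0,0,0]:
L1 α=1/3: [1/3, 5/3, 64]
L3 α=1: [205, 90, 71]
= [205, 90, 71]

at x=0,y=0 over L1,L3,L4,L5,L6,L7:
+L1 (α=1/3) → [1/3, 5/3, 64]
+L3 (α=1) → [205, 90, 71]
+L4 (α=2/3) → [583/3, 364/3, 407/3]
+L5 (α=1/2) → [563/3, 524/3, 1097/6]
+L6 (α=5/8) → [447/2, 817/4, 2827/16]
+L7 (α=3/8) → [3435/16, 6761/32, 24167/128]
rounded: [215, 211, 189]

query (2,0) [L1,L3,L4,L5,L6,L7] — begin 0,0,0
after L1 α=1/3: [116/3, 169/3, 208/3]
after L3 α=5/8: [661/8, 83, 469/4]
after L4 α=1/2: [2437/16, 209/2, 641/8]
after L5 α=1/4: [9663/64, 1065/8, 1963/32]
after L6 α=3/5: [5619/32, 2613/20, 4267/80]
after L7 α=1/2: [12595/64, 6853/40, 20027/160]
= [197, 171, 125]

at x=1,y=1 over L1,L3,L4,L5,L6,L7:
+L1 (α=2/3) → [20, 182/3, 22]
+L3 (α=1/2) → [35, 397/3, 67/2]
+L4 (α=1/5) → [346/5, 2008/15, 339/5]
+L5 (α=1/2) → [761/10, 5503/30, 1039/10]
+L6 (α=1/4) → [3003/40, 7583/40, 3637/40]
+L7 (α=1/2) → [3203/80, 13583/80, 9397/80]
= [40, 170, 117]


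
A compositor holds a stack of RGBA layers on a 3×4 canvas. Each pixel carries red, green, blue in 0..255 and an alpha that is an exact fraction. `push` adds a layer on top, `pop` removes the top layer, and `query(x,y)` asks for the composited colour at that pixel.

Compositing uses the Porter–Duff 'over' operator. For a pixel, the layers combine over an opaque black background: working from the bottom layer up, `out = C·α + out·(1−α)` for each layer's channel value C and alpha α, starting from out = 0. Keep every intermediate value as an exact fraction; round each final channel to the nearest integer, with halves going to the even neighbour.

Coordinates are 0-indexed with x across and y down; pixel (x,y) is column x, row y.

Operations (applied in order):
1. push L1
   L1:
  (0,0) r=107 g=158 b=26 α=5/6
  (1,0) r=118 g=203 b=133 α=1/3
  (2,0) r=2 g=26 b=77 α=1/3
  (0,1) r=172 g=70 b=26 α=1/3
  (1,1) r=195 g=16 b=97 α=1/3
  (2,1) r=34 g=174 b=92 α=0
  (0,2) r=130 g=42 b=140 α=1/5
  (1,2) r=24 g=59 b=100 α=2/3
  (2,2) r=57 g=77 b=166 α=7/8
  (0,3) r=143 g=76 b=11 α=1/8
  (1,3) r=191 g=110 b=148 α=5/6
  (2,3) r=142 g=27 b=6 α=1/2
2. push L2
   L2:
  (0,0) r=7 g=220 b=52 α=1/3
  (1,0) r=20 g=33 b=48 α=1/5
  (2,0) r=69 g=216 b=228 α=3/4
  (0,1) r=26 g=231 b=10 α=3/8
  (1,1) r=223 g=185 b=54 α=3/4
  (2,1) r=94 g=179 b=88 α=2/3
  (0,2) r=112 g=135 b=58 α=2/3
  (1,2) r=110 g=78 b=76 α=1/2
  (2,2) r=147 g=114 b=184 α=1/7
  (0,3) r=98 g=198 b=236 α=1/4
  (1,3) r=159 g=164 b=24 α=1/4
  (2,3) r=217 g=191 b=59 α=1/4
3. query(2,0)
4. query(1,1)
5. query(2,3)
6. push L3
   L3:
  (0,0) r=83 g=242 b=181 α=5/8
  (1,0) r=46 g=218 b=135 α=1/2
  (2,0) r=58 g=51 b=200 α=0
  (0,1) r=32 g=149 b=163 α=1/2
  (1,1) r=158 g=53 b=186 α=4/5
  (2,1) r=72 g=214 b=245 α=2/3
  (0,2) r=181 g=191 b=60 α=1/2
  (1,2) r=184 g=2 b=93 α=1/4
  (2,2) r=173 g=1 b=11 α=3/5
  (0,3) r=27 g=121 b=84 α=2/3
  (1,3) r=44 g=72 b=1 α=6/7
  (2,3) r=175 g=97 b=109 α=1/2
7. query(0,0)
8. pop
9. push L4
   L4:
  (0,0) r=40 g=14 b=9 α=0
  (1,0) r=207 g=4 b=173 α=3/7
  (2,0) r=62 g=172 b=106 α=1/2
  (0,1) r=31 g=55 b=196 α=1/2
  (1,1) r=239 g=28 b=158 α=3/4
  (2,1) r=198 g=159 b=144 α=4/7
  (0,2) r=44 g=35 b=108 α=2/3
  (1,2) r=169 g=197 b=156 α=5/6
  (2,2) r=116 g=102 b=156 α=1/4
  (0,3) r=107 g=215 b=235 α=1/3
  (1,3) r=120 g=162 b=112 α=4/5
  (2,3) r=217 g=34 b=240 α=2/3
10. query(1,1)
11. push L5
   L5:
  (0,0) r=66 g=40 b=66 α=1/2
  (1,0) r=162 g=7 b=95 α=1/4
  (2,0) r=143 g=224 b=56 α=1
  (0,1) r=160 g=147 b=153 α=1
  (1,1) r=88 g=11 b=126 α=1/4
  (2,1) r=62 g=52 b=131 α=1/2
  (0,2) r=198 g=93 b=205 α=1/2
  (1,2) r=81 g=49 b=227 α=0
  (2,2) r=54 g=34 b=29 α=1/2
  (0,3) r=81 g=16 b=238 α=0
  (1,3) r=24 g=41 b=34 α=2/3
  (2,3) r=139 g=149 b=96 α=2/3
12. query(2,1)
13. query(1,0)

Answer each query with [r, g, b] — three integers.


at x=2,y=0 over L1,L2:
+L1 (α=1/3) → [2/3, 26/3, 77/3]
+L2 (α=3/4) → [623/12, 985/6, 2129/12]
→ [52, 164, 177]

(1,1) stack=L1,L2; from [0,0,0]:
after L1 α=1/3: [65, 16/3, 97/3]
after L2 α=3/4: [367/2, 1681/12, 583/12]
→ [184, 140, 49]

(2,3) stack=L1,L2; from [0,0,0]:
L1 α=1/2: [71, 27/2, 3]
L2 α=1/4: [215/2, 463/8, 17]
= [108, 58, 17]

(0,0) stack=L1,L2,L3; from [0,0,0]:
+L1 (α=5/6) → [535/6, 395/3, 65/3]
+L2 (α=1/3) → [556/9, 1450/9, 286/9]
+L3 (α=5/8) → [1801/24, 635/3, 3001/24]
rounded: [75, 212, 125]

query (1,1) [L1,L2,L4] — begin 0,0,0
L1 α=1/3: [65, 16/3, 97/3]
L2 α=3/4: [367/2, 1681/12, 583/12]
L4 α=3/4: [1801/8, 2689/48, 6271/48]
= [225, 56, 131]

(2,1) stack=L1,L2,L4,L5; from [0,0,0]:
+L1 (α=0) → [0, 0, 0]
+L2 (α=2/3) → [188/3, 358/3, 176/3]
+L4 (α=4/7) → [140, 142, 752/7]
+L5 (α=1/2) → [101, 97, 1669/14]
rounded: [101, 97, 119]

at x=1,y=0 over L1,L2,L4,L5:
after L1 α=1/3: [118/3, 203/3, 133/3]
after L2 α=1/5: [532/15, 911/15, 676/15]
after L4 α=3/7: [11443/105, 3824/105, 10489/105]
after L5 α=1/4: [17113/140, 4069/140, 6907/70]
rounded: [122, 29, 99]


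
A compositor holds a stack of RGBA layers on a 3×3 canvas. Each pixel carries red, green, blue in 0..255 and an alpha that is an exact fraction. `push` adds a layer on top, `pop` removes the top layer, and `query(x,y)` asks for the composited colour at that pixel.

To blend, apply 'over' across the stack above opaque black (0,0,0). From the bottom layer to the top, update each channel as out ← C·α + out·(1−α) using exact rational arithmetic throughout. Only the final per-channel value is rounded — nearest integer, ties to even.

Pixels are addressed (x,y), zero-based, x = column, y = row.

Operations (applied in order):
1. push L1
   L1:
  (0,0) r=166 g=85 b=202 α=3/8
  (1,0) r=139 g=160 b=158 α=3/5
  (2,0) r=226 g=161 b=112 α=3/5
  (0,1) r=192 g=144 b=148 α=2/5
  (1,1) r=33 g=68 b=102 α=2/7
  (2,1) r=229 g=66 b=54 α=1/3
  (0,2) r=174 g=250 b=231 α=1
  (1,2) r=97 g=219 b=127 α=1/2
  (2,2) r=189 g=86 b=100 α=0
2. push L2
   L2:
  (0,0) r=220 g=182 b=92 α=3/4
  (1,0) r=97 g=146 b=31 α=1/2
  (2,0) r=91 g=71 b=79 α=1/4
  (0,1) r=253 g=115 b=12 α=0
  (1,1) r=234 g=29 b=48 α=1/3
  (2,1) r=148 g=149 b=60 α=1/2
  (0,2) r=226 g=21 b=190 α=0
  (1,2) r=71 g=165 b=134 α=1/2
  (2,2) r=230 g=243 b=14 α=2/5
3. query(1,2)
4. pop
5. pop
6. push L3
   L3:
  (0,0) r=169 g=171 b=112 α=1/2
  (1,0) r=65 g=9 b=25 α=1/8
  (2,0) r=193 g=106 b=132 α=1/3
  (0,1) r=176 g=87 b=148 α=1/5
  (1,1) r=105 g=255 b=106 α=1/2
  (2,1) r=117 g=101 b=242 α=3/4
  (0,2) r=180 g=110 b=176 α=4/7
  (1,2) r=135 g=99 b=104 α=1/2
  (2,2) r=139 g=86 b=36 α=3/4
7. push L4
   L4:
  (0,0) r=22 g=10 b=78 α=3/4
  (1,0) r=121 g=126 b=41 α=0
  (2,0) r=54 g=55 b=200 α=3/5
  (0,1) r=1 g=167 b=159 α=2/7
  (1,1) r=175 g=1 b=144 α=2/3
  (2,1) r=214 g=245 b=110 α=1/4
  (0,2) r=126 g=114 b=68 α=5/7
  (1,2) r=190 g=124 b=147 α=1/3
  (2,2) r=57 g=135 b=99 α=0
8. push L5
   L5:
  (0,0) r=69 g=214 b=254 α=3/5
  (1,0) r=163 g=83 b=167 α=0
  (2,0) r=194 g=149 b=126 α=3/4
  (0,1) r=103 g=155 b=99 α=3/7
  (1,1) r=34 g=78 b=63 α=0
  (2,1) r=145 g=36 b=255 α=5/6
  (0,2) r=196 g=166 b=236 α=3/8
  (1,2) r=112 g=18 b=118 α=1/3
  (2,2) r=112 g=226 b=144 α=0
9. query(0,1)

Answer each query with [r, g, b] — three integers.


query (1,2) [L1,L2] — begin 0,0,0
L1 α=1/2: [97/2, 219/2, 127/2]
L2 α=1/2: [239/4, 549/4, 395/4]
rounded: [60, 137, 99]

(0,1) stack=L3,L4,L5; from [0,0,0]:
after L3 α=1/5: [176/5, 87/5, 148/5]
after L4 α=2/7: [178/7, 421/7, 466/7]
after L5 α=3/7: [2875/49, 4939/49, 3943/49]
= [59, 101, 80]


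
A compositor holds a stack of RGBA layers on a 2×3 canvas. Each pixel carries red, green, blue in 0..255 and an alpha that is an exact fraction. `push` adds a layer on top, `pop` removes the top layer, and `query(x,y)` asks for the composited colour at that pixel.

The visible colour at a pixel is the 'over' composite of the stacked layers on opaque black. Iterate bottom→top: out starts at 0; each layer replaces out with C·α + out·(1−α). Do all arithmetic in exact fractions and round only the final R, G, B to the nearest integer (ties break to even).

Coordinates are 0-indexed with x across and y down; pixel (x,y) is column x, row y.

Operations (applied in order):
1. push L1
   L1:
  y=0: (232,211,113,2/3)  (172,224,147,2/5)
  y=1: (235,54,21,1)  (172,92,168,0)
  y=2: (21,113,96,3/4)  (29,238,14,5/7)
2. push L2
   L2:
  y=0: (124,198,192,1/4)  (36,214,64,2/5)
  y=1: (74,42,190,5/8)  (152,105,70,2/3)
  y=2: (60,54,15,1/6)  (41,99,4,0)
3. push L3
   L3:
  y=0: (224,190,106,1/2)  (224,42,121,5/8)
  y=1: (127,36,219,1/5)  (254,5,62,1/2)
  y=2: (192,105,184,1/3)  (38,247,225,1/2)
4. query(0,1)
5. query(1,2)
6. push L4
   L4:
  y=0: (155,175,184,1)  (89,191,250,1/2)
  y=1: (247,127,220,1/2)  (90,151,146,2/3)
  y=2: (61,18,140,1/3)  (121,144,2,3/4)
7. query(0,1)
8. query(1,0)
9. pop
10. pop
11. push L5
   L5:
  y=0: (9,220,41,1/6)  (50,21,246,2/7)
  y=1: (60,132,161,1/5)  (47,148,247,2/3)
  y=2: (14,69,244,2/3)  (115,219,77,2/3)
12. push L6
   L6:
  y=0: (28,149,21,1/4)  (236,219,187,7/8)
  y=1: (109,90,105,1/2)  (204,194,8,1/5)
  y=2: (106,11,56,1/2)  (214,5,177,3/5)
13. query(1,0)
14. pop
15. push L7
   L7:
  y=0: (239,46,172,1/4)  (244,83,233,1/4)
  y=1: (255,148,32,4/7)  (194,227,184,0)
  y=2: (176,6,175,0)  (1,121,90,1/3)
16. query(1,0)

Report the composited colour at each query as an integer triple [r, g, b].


at x=0,y=1 over L1,L2,L3:
after L1 α=1: [235, 54, 21]
after L2 α=5/8: [1075/8, 93/2, 1013/8]
after L3 α=1/5: [1329/10, 222/5, 1451/10]
→ [133, 44, 145]

at x=1,y=2 over L1,L2,L3:
after L1 α=5/7: [145/7, 170, 10]
after L2 α=0: [145/7, 170, 10]
after L3 α=1/2: [411/14, 417/2, 235/2]
= [29, 208, 118]

(0,1) stack=L1,L2,L3,L4; from [0,0,0]:
after L1 α=1: [235, 54, 21]
after L2 α=5/8: [1075/8, 93/2, 1013/8]
after L3 α=1/5: [1329/10, 222/5, 1451/10]
after L4 α=1/2: [3799/20, 857/10, 3651/20]
= [190, 86, 183]

(1,0) stack=L1,L2,L3,L4; from [0,0,0]:
after L1 α=2/5: [344/5, 448/5, 294/5]
after L2 α=2/5: [1392/25, 3484/25, 1522/25]
after L3 α=5/8: [4022/25, 7851/100, 19691/200]
after L4 α=1/2: [6247/50, 26951/200, 69691/400]
rounded: [125, 135, 174]

(1,0) stack=L1,L2,L5,L6; from [0,0,0]:
after L1 α=2/5: [344/5, 448/5, 294/5]
after L2 α=2/5: [1392/25, 3484/25, 1522/25]
after L5 α=2/7: [1892/35, 3694/35, 3982/35]
after L6 α=7/8: [7464/35, 57349/280, 49797/280]
→ [213, 205, 178]

(1,0) stack=L1,L2,L5,L7; from [0,0,0]:
L1 α=2/5: [344/5, 448/5, 294/5]
L2 α=2/5: [1392/25, 3484/25, 1522/25]
L5 α=2/7: [1892/35, 3694/35, 3982/35]
L7 α=1/4: [3554/35, 13987/140, 20101/140]
rounded: [102, 100, 144]


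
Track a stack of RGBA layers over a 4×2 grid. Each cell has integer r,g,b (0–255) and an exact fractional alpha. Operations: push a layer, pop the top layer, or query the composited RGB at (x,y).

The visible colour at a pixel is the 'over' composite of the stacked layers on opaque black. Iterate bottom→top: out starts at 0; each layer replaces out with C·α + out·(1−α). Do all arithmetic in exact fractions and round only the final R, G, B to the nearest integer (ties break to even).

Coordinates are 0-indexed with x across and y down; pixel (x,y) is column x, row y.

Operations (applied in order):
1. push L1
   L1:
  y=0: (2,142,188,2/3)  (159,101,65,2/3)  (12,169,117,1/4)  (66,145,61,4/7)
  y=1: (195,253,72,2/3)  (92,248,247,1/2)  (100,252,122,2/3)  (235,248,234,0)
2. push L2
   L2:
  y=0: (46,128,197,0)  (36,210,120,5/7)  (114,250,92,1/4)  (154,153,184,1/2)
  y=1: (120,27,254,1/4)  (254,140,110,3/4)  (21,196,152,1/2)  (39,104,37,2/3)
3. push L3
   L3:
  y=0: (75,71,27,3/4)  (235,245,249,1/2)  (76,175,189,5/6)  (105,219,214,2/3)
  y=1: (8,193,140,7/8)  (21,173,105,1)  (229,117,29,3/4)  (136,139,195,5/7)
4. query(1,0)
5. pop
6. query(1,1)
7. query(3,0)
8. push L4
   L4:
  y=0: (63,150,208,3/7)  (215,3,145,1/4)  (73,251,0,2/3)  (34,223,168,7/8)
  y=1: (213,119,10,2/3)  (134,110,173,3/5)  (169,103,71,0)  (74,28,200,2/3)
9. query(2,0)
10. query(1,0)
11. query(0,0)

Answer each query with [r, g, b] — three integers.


query (1,0) [L1,L2,L3] — begin 0,0,0
+L1 (α=2/3) → [106, 202/3, 130/3]
+L2 (α=5/7) → [56, 3554/21, 2060/21]
+L3 (α=1/2) → [291/2, 8699/42, 7289/42]
→ [146, 207, 174]

(1,1) stack=L1,L2; from [0,0,0]:
after L1 α=1/2: [46, 124, 247/2]
after L2 α=3/4: [202, 136, 907/8]
→ [202, 136, 113]

query (3,0) [L1,L2] — begin 0,0,0
L1 α=4/7: [264/7, 580/7, 244/7]
L2 α=1/2: [671/7, 1651/14, 766/7]
= [96, 118, 109]

at x=2,y=0 over L1,L2,L4:
+L1 (α=1/4) → [3, 169/4, 117/4]
+L2 (α=1/4) → [123/4, 1507/16, 719/16]
+L4 (α=2/3) → [707/12, 9539/48, 719/48]
→ [59, 199, 15]

at x=1,y=0 over L1,L2,L4:
+L1 (α=2/3) → [106, 202/3, 130/3]
+L2 (α=5/7) → [56, 3554/21, 2060/21]
+L4 (α=1/4) → [383/4, 3575/28, 3075/28]
rounded: [96, 128, 110]

(0,0) stack=L1,L2,L4; from [0,0,0]:
+L1 (α=2/3) → [4/3, 284/3, 376/3]
+L2 (α=0) → [4/3, 284/3, 376/3]
+L4 (α=3/7) → [583/21, 2486/21, 3376/21]
→ [28, 118, 161]


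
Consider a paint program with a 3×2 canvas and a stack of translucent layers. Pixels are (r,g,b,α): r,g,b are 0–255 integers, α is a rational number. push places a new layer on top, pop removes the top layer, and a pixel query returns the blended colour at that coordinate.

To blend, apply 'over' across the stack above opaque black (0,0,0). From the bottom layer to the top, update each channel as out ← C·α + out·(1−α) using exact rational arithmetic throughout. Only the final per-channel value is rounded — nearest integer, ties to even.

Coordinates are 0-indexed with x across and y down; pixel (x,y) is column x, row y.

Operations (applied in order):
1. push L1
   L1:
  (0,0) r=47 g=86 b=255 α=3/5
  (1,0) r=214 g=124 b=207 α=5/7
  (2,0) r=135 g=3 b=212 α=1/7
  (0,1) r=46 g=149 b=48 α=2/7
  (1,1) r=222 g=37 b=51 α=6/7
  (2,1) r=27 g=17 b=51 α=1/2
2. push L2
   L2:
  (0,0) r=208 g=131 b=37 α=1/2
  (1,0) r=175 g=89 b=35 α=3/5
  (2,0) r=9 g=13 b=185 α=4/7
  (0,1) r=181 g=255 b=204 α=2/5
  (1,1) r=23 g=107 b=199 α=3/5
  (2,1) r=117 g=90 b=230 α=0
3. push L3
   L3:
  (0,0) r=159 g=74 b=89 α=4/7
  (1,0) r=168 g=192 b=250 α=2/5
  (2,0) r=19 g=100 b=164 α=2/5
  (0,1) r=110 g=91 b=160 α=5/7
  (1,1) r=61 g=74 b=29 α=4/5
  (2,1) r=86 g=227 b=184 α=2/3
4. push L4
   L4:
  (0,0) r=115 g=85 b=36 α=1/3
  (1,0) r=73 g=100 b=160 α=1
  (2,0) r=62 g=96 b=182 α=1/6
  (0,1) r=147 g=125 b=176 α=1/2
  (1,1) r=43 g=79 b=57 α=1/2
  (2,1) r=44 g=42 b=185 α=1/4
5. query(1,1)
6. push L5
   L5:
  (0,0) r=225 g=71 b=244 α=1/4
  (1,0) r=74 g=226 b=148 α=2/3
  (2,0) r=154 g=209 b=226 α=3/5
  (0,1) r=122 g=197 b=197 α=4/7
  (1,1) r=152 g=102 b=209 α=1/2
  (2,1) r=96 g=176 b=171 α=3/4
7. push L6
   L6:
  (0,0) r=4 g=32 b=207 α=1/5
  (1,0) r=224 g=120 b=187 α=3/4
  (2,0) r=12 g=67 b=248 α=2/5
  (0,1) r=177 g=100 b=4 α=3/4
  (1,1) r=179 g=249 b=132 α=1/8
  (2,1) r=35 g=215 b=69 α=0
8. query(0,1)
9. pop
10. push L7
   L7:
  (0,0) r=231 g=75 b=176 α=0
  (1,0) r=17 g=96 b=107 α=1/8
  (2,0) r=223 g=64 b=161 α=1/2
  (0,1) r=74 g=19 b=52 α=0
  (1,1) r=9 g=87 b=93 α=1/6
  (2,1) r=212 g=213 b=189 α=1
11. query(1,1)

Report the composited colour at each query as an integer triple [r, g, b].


query (1,1) [L1,L2,L3,L4] — begin 0,0,0
L1 α=6/7: [1332/7, 222/7, 306/7]
L2 α=3/5: [3147/35, 2691/35, 4791/35]
L3 α=4/5: [11687/175, 13051/175, 8851/175]
L4 α=1/2: [9606/175, 13438/175, 9413/175]
→ [55, 77, 54]

at x=0,y=1 over L1,L2,L3,L4,L5,L6:
+L1 (α=2/7) → [92/7, 298/7, 96/7]
+L2 (α=2/5) → [562/7, 4464/35, 3144/35]
+L3 (α=5/7) → [4974/49, 24853/245, 34288/245]
+L4 (α=1/2) → [12177/98, 27739/245, 38704/245]
+L5 (α=4/7) → [84355/686, 276277/1715, 309172/1715]
+L6 (α=3/4) → [448621/2744, 790777/6860, 82438/1715]
→ [163, 115, 48]

query (1,1) [L1,L2,L3,L4,L5,L7] — begin 0,0,0
after L1 α=6/7: [1332/7, 222/7, 306/7]
after L2 α=3/5: [3147/35, 2691/35, 4791/35]
after L3 α=4/5: [11687/175, 13051/175, 8851/175]
after L4 α=1/2: [9606/175, 13438/175, 9413/175]
after L5 α=1/2: [18103/175, 15644/175, 22994/175]
after L7 α=1/6: [9209/105, 18689/210, 26249/210]
= [88, 89, 125]


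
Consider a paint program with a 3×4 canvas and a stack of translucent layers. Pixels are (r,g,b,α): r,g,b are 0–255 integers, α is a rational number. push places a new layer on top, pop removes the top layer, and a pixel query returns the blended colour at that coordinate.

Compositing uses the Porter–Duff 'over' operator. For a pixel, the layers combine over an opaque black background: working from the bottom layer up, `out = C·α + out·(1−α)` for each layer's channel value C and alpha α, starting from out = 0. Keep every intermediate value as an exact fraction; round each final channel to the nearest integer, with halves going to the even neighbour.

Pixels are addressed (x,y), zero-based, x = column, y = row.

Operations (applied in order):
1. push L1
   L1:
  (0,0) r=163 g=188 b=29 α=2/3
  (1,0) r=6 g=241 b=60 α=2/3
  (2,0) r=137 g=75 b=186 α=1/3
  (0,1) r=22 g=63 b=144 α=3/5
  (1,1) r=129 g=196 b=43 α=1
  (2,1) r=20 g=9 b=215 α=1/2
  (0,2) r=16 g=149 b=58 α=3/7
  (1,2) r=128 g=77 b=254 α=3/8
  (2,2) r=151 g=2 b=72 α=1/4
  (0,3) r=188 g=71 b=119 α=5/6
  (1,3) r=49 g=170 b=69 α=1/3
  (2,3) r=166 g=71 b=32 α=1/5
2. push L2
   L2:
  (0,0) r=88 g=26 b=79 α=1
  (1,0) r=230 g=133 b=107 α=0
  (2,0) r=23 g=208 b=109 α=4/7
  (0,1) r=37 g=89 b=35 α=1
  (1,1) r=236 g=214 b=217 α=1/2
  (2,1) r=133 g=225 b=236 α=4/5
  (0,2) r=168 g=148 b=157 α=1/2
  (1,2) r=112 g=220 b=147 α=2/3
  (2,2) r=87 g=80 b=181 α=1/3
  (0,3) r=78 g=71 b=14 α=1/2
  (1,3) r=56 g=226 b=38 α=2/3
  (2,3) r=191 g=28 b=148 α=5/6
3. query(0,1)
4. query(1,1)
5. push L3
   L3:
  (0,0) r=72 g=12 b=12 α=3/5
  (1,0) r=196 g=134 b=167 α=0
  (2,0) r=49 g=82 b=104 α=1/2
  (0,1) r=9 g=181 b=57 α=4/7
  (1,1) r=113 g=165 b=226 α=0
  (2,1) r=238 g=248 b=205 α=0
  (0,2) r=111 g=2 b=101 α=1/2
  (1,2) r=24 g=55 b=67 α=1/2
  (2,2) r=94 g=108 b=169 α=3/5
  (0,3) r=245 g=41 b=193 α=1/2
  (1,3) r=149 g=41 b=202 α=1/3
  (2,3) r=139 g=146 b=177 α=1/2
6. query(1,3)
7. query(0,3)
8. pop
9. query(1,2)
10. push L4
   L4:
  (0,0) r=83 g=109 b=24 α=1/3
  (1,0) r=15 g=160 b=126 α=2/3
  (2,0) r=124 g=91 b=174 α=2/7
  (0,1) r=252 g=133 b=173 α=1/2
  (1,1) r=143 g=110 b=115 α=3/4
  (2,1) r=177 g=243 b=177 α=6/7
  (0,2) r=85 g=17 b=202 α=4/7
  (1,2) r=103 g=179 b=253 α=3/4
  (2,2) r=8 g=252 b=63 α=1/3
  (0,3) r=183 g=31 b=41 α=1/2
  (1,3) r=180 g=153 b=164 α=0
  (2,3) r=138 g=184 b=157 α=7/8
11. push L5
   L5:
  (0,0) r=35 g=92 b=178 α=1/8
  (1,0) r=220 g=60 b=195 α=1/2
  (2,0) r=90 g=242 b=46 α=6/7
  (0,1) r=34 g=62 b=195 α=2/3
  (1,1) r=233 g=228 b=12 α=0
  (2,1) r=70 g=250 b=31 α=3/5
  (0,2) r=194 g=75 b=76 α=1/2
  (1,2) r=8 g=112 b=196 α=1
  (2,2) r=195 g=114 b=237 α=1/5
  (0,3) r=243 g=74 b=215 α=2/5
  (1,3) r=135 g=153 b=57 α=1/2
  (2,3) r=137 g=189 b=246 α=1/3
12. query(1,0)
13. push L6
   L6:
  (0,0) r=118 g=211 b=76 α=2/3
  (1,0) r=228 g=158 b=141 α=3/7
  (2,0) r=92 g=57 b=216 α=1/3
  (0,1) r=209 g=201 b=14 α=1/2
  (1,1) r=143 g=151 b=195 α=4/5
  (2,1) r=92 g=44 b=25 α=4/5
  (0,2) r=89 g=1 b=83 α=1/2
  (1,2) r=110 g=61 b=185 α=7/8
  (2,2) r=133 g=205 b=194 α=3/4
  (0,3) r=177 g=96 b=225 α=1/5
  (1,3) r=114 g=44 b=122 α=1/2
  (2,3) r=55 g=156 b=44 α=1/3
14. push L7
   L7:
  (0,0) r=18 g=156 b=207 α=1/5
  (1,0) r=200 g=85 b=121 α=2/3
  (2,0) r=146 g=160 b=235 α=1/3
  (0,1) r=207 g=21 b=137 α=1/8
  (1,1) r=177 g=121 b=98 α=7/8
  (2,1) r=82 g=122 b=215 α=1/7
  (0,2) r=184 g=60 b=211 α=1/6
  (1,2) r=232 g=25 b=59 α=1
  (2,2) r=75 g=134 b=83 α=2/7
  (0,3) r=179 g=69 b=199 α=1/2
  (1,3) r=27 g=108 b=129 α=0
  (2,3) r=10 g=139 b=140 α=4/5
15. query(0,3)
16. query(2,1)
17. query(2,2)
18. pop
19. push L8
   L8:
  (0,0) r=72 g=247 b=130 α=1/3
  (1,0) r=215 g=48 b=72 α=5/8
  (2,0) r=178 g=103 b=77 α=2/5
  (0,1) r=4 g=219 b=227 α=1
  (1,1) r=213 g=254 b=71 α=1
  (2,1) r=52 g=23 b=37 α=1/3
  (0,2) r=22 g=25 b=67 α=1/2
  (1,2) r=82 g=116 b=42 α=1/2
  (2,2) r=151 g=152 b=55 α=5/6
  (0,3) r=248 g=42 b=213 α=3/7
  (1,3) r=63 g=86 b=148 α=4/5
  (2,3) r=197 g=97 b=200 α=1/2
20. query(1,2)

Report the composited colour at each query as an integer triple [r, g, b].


at x=0,y=1 over L1,L2:
L1 α=3/5: [66/5, 189/5, 432/5]
L2 α=1: [37, 89, 35]
→ [37, 89, 35]

query (1,1) [L1,L2] — begin 0,0,0
+L1 (α=1) → [129, 196, 43]
+L2 (α=1/2) → [365/2, 205, 130]
→ [182, 205, 130]

at x=1,y=3 over L1,L2,L3:
L1 α=1/3: [49/3, 170/3, 23]
L2 α=2/3: [385/9, 1526/9, 33]
L3 α=1/3: [2111/27, 3421/27, 268/3]
rounded: [78, 127, 89]

(0,3) stack=L1,L2,L3; from [0,0,0]:
after L1 α=5/6: [470/3, 355/6, 595/6]
after L2 α=1/2: [352/3, 781/12, 679/12]
after L3 α=1/2: [1087/6, 1273/24, 2995/24]
= [181, 53, 125]

(1,2) stack=L1,L2; from [0,0,0]:
L1 α=3/8: [48, 231/8, 381/4]
L2 α=2/3: [272/3, 3751/24, 519/4]
= [91, 156, 130]

query (1,0) [L1,L2,L4,L5] — begin 0,0,0
after L1 α=2/3: [4, 482/3, 40]
after L2 α=0: [4, 482/3, 40]
after L4 α=2/3: [34/3, 1442/9, 292/3]
after L5 α=1/2: [347/3, 991/9, 877/6]
= [116, 110, 146]

at x=0,y=3 over L1,L2,L4,L5,L6,L7:
+L1 (α=5/6) → [470/3, 355/6, 595/6]
+L2 (α=1/2) → [352/3, 781/12, 679/12]
+L4 (α=1/2) → [901/6, 1153/24, 1171/24]
+L5 (α=2/5) → [1873/10, 2337/40, 4611/40]
+L6 (α=1/5) → [4631/25, 3297/50, 6861/50]
+L7 (α=1/2) → [4553/25, 6747/100, 16811/100]
= [182, 67, 168]

(2,1) stack=L1,L2,L4,L5,L6,L7; from [0,0,0]:
after L1 α=1/2: [10, 9/2, 215/2]
after L2 α=4/5: [542/5, 1809/10, 2103/10]
after L4 α=6/7: [836/5, 16389/70, 12723/70]
after L5 α=3/5: [2722/25, 42639/175, 15978/175]
after L6 α=4/5: [11922/125, 73439/875, 33478/875]
after L7 α=1/7: [81782/875, 547384/6125, 388993/6125]
→ [93, 89, 64]

at x=2,y=2 over L1,L2,L4,L5,L6,L7:
after L1 α=1/4: [151/4, 1/2, 18]
after L2 α=1/3: [325/6, 27, 217/3]
after L4 α=1/3: [349/9, 102, 623/9]
after L5 α=1/5: [3151/45, 522/5, 925/9]
after L6 α=3/4: [10553/90, 3597/20, 6163/36]
after L7 α=2/7: [13253/126, 667/4, 36791/252]
rounded: [105, 167, 146]

query (1,2) [L1,L2,L4,L5,L6,L8] — begin 0,0,0
after L1 α=3/8: [48, 231/8, 381/4]
after L2 α=2/3: [272/3, 3751/24, 519/4]
after L4 α=3/4: [1199/12, 16639/96, 3555/16]
after L5 α=1: [8, 112, 196]
after L6 α=7/8: [389/4, 539/8, 1491/8]
after L8 α=1/2: [717/8, 1467/16, 1827/16]
→ [90, 92, 114]


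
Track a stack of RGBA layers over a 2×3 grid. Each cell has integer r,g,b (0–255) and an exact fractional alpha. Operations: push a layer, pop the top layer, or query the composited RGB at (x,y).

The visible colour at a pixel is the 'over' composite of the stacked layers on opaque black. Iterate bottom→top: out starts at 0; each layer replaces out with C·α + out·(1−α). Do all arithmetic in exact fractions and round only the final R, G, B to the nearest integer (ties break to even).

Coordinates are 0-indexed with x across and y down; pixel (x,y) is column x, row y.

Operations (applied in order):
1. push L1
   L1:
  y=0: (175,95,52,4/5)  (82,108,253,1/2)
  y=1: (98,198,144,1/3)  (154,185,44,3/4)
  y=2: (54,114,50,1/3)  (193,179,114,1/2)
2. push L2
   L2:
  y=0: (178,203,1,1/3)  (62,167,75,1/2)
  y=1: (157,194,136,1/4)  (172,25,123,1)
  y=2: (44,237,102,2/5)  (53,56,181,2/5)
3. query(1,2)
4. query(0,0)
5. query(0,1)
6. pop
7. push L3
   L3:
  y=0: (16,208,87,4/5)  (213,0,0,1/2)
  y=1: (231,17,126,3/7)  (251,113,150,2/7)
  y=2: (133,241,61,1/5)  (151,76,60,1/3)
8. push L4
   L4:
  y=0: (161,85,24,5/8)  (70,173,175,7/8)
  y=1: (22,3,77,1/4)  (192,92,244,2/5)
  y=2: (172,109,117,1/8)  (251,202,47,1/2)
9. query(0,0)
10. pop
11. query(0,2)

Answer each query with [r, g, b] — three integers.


at x=1,y=2 over L1,L2:
L1 α=1/2: [193/2, 179/2, 57]
L2 α=2/5: [791/10, 761/10, 533/5]
= [79, 76, 107]

at x=0,y=0 over L1,L2:
+L1 (α=4/5) → [140, 76, 208/5]
+L2 (α=1/3) → [458/3, 355/3, 421/15]
rounded: [153, 118, 28]

at x=0,y=1 over L1,L2:
+L1 (α=1/3) → [98/3, 66, 48]
+L2 (α=1/4) → [255/4, 98, 70]
rounded: [64, 98, 70]

(0,0) stack=L1,L3,L4; from [0,0,0]:
+L1 (α=4/5) → [140, 76, 208/5]
+L3 (α=4/5) → [204/5, 908/5, 1948/25]
+L4 (α=5/8) → [4637/40, 4849/40, 2211/50]
→ [116, 121, 44]

query (0,2) [L1,L3] — begin 0,0,0
L1 α=1/3: [18, 38, 50/3]
L3 α=1/5: [41, 393/5, 383/15]
→ [41, 79, 26]


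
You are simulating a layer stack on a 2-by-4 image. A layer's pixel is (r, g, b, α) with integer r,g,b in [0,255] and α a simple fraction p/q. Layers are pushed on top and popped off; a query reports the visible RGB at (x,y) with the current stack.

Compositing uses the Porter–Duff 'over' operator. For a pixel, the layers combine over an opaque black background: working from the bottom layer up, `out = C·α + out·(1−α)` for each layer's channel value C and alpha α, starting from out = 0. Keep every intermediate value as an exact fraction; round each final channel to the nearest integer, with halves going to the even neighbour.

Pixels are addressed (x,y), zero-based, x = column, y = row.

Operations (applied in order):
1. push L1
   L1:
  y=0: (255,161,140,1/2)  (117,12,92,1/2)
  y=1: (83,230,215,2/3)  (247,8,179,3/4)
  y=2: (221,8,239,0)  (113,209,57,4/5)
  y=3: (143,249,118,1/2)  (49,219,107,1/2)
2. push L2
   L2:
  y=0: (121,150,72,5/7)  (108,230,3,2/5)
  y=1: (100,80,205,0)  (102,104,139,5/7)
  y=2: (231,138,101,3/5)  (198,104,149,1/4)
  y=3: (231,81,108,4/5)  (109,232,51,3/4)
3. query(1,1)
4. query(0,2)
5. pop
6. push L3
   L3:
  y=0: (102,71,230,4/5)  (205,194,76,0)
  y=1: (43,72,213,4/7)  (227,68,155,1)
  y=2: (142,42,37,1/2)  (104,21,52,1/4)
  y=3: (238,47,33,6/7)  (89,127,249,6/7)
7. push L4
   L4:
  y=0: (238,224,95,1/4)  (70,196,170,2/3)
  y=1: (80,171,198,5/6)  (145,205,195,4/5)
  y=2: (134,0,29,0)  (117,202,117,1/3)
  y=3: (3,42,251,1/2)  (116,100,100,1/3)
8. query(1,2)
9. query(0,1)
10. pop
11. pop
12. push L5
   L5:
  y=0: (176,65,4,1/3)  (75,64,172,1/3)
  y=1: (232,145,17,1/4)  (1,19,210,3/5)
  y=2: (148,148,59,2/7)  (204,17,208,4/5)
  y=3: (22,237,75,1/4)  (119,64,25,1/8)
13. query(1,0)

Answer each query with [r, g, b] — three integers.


(1,1) stack=L1,L2; from [0,0,0]:
L1 α=3/4: [741/4, 6, 537/4]
L2 α=5/7: [1761/14, 76, 1927/14]
rounded: [126, 76, 138]

query (0,2) [L1,L2] — begin 0,0,0
after L1 α=0: [0, 0, 0]
after L2 α=3/5: [693/5, 414/5, 303/5]
→ [139, 83, 61]

(1,2) stack=L1,L3,L4; from [0,0,0]:
after L1 α=4/5: [452/5, 836/5, 228/5]
after L3 α=1/4: [469/5, 2613/20, 236/5]
after L4 α=1/3: [1523/15, 4633/30, 1057/15]
→ [102, 154, 70]

(0,1) stack=L1,L3,L4; from [0,0,0]:
L1 α=2/3: [166/3, 460/3, 430/3]
L3 α=4/7: [338/7, 748/7, 1282/7]
L4 α=5/6: [523/7, 6733/42, 4106/21]
→ [75, 160, 196]

(1,0) stack=L1,L5; from [0,0,0]:
L1 α=1/2: [117/2, 6, 46]
L5 α=1/3: [64, 76/3, 88]
= [64, 25, 88]


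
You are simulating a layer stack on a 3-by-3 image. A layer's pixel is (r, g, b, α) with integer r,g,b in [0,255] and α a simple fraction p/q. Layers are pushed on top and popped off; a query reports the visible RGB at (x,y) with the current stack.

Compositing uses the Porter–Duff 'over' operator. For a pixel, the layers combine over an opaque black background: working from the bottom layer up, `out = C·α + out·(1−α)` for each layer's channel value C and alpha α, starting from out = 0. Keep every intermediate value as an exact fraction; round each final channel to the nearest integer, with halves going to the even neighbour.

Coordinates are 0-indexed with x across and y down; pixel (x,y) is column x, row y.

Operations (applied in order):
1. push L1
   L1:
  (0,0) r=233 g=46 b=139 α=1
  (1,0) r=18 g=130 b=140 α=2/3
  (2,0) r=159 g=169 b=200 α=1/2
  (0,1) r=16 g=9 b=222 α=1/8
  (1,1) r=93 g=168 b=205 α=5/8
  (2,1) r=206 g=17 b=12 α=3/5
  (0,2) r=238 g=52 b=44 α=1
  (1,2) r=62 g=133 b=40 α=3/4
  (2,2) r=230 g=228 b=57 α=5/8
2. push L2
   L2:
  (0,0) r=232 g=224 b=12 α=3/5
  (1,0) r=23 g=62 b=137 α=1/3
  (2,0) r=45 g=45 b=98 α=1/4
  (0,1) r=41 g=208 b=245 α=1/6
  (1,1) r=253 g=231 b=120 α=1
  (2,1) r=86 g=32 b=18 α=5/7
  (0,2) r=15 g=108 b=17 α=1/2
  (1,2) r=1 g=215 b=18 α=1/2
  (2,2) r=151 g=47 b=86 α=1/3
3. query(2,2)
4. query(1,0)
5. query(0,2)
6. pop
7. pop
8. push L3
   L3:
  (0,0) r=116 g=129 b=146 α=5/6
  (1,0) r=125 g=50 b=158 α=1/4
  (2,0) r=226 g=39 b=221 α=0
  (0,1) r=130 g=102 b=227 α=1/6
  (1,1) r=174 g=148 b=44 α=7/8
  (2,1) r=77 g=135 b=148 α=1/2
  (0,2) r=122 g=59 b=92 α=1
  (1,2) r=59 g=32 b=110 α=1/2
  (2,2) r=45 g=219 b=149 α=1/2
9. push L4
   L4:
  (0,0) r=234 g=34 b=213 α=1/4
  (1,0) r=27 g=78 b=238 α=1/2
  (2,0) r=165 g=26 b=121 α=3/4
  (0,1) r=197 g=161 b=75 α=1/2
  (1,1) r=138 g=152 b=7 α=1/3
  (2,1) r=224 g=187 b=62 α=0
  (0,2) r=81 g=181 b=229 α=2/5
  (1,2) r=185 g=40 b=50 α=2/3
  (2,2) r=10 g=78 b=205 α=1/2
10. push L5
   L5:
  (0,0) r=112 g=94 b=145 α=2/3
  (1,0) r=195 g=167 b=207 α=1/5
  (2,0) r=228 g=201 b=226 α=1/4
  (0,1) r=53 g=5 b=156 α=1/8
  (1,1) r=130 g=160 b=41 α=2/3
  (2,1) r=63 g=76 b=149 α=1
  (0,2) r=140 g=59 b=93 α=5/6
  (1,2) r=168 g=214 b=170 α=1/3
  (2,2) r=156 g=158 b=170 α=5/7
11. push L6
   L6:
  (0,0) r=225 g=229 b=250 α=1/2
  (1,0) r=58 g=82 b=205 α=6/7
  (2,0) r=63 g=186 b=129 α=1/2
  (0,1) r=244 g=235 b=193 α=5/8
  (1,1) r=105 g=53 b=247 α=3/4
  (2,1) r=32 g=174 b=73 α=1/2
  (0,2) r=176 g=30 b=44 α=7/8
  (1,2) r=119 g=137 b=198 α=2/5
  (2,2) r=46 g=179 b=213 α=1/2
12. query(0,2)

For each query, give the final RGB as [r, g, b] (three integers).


(2,2) stack=L1,L2; from [0,0,0]:
after L1 α=5/8: [575/4, 285/2, 285/8]
after L2 α=1/3: [877/6, 332/3, 629/12]
→ [146, 111, 52]

(1,0) stack=L1,L2; from [0,0,0]:
after L1 α=2/3: [12, 260/3, 280/3]
after L2 α=1/3: [47/3, 706/9, 971/9]
rounded: [16, 78, 108]

(0,2) stack=L1,L2; from [0,0,0]:
L1 α=1: [238, 52, 44]
L2 α=1/2: [253/2, 80, 61/2]
→ [126, 80, 30]

(0,2) stack=L3,L4,L5,L6; from [0,0,0]:
L3 α=1: [122, 59, 92]
L4 α=2/5: [528/5, 539/5, 734/5]
L5 α=5/6: [2014/15, 1007/15, 3059/30]
L6 α=7/8: [10247/60, 4157/120, 12299/240]
rounded: [171, 35, 51]
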